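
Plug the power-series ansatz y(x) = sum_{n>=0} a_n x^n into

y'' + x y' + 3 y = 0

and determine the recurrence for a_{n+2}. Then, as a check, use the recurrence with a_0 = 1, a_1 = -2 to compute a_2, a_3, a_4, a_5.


Substitute y = sum_n a_n x^n.
y''(x) has coefficient (n+2)(n+1) a_{n+2} at x^n;
x y'(x) has coefficient n a_n at x^n (shift);
3 y(x) has coefficient 3 a_n at x^n.
Matching x^n: (n+2)(n+1) a_{n+2} + (n + 3) a_n = 0.
Thus a_{n+2} = (-n - 3) / ((n+1)(n+2)) * a_n.

Check with a_0 = 1, a_1 = -2 (apply the recurrence for n = 0, 1, 2, 3): a_0 = 1, a_1 = -2, a_2 = -3/2, a_3 = 4/3, a_4 = 5/8, a_5 = -2/5.

a_(n+2) = (-n - 3) / ((n+1)(n+2)) * a_n; check: a_0 = 1, a_1 = -2, a_2 = -3/2, a_3 = 4/3, a_4 = 5/8, a_5 = -2/5


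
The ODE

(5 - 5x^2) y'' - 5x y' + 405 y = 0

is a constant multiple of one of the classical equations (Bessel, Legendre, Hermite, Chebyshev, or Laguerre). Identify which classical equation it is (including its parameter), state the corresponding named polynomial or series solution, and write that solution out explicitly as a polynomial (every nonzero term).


All three coefficients share the factor 5; dividing through by 5 gives  (1 - x^2) y'' - x y' + 81 y = 0.
This matches the Chebyshev equation (1 - x^2) y'' - x y' + n^2 y = 0 (note the -x y' term, not -2x y') with n^2 = 81, so n = 9; the polynomial solution is T_9(x).
With y = sum_k a_k x^k, matching x^k gives (k+2)(k+1) a_{k+2} = (k^2 - n^2) a_k = (k - 9)(k + 9) a_k. The right side vanishes at k = 9, so the series with the parity of 9 terminates at degree 9.
Standard normalization: leading coefficient of T_n is 2^(n-1), so a_9 = 2^8 = 256. Work downward with a_k = (k+1)(k+2) a_{k+2} / ((k - 9)(k + 9)):
  a_7 = (8)(9)(256) / ((7 - 9)(7 + 9)) = 18432/(-32) = -576
  a_5 = (6)(7)(-576) / ((5 - 9)(5 + 9)) = -24192/(-56) = 432
  a_3 = (4)(5)(432) / ((3 - 9)(3 + 9)) = 8640/(-72) = -120
  a_1 = (2)(3)(-120) / ((1 - 9)(1 + 9)) = -720/(-80) = 9
Hence T_9(x) = 256 x^9 - 576 x^7 + 432 x^5 - 120 x^3 + 9 x.

T_9(x); series = 256 x^9 - 576 x^7 + 432 x^5 - 120 x^3 + 9 x


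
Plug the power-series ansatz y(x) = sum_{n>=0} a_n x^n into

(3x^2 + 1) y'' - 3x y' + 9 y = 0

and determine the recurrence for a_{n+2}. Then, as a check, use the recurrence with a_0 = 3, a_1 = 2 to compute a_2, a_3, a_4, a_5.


Substitute y = sum_n a_n x^n.
(1 + 3 x^2) y'' contributes (n+2)(n+1) a_{n+2} + 3 n(n-1) a_n at x^n.
-3 x y'(x) contributes -3 n a_n at x^n.
9 y(x) contributes 9 a_n at x^n.
Matching x^n: (n+2)(n+1) a_{n+2} + (3 n(n-1) - 3 n + 9) a_n = 0.
Thus a_{n+2} = (-3 n(n-1) + 3 n - 9) / ((n+1)(n+2)) * a_n.

Check with a_0 = 3, a_1 = 2 (apply the recurrence for n = 0, 1, 2, 3): a_0 = 3, a_1 = 2, a_2 = -27/2, a_3 = -2, a_4 = 81/8, a_5 = 9/5.

a_(n+2) = (-3 n(n-1) + 3 n - 9) / ((n+1)(n+2)) * a_n; check: a_0 = 3, a_1 = 2, a_2 = -27/2, a_3 = -2, a_4 = 81/8, a_5 = 9/5


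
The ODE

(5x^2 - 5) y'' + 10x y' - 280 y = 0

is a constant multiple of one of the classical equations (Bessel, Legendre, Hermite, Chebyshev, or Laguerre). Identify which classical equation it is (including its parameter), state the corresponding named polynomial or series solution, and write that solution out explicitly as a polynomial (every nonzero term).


All three coefficients share the factor -5; dividing through by -5 gives  (1 - x^2) y'' - 2x y' + 56 y = 0.
This matches the Legendre equation (1 - x^2) y'' - 2x y' + n(n+1) y = 0 (note the -2x y' term) with n(n+1) = 56, so n = 7; the polynomial solution is P_7(x).
With y = sum_k a_k x^k, matching x^k gives (k+2)(k+1) a_{k+2} = [k(k+1) - n(n+1)] a_k = (k - 7)(k + 8) a_k. The right side vanishes at k = 7, so the series with the parity of 7 terminates at degree 7.
Standard normalization (P_n(1) = 1): leading coefficient (2n)!/(2^n (n!)^2) = 87178291200/(128*25401600) = 429/16, so a_7 = 429/16. Work downward with a_k = (k+1)(k+2) a_{k+2} / ((k - 7)(k + 8)):
  a_5 = (6)(7)(429/16) / ((5 - 7)(5 + 8)) = (9009/8)/(-26) = -693/16
  a_3 = (4)(5)(-693/16) / ((3 - 7)(3 + 8)) = (-3465/4)/(-44) = 315/16
  a_1 = (2)(3)(315/16) / ((1 - 7)(1 + 8)) = (945/8)/(-54) = -35/16
Hence P_7(x) = 429 x^7/16 - 693 x^5/16 + 315 x^3/16 - 35 x/16.

P_7(x); series = 429 x^7/16 - 693 x^5/16 + 315 x^3/16 - 35 x/16


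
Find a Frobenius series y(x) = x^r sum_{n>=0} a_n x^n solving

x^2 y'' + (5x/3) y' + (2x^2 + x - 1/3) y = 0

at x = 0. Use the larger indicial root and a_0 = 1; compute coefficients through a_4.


Write in Frobenius form y'' + (p(x)/x) y' + (q(x)/x^2) y = 0:
  p(x) = 5/3,  q(x) = 2x^2 + x - 1/3.
Indicial equation: r(r-1) + (5/3) r + (-1/3) = 0 -> roots r_1 = 1/3, r_2 = -1.
Take r = r_1 = 1/3. Let y(x) = x^r sum_{n>=0} a_n x^n with a_0 = 1.
Substitute y = x^r sum a_n x^n and match x^{r+n}. The recurrence is
  D(n) a_n + 1 a_{n-1} + 2 a_{n-2} = 0,  where D(n) = (r+n)(r+n-1) + (5/3)(r+n) + (-1/3).
  a_n = [-1 a_{n-1} - 2 a_{n-2}] / D(n).
Since the indicial polynomial factors as (r - r_1)(r - r_2), D(n) = (r_1 + n - r_1)(r_1 + n - r_2) = n(n + 4/3).
Evaluating step by step (a_0 = 1):
  n = 1: D(1) = 1(1 + 4/3) = 7/3; numerator = -1(1) = -1; a_1 = (-1)/(7/3) = -3/7
  n = 2: D(2) = 2(2 + 4/3) = 20/3; numerator = -1(-3/7) - 2(1) = -11/7; a_2 = (-11/7)/(20/3) = -33/140
  n = 3: D(3) = 3(3 + 4/3) = 13; numerator = -1(-33/140) - 2(-3/7) = 153/140; a_3 = (153/140)/(13) = 153/1820
  n = 4: D(4) = 4(4 + 4/3) = 64/3; numerator = -1(153/1820) - 2(-33/140) = 141/364; a_4 = (141/364)/(64/3) = 423/23296

r = 1/3; a_0 = 1; a_1 = -3/7; a_2 = -33/140; a_3 = 153/1820; a_4 = 423/23296


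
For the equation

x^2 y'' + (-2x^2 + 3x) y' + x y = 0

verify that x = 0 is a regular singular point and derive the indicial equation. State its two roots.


Divide by x^2 to reach normal form y'' + P_1(x) y' + P_2(x) y = 0 with P_1(x) = -2 + 3/x and P_2(x) = 1/x.
x = 0 is a singular point because the y'-coefficient -2 + 3/x has a pole at x = 0 and the y-coefficient 1/x has a pole at x = 0.
It is a regular singular point because x P_1(x) = p(x) = 3 - 2x and x^2 P_2(x) = q(x) = x are polynomials, hence analytic at x = 0.
p(0) = 3,  q(0) = 0.
Indicial equation: r(r-1) + p(0) r + q(0) = 0, i.e. r^2 + (p(0) - 1) r + q(0) = 0, i.e. r^2 + 2 r = 0.
Discriminant: (2)^2 - 4(0) = 4, so r = (-2 ± 2)/2.
Solving: r_1 = 0, r_2 = -2.

indicial: r^2 + 2 r = 0; roots r_1 = 0, r_2 = -2


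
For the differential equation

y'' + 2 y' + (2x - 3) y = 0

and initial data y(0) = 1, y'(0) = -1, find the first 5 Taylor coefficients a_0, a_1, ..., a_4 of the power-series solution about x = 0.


Ansatz: y(x) = sum_{n>=0} a_n x^n, so y'(x) = sum_{n>=1} n a_n x^(n-1) and y''(x) = sum_{n>=2} n(n-1) a_n x^(n-2).
Substitute into P(x) y'' + Q(x) y' + R(x) y = 0 with P(x) = 1, Q(x) = 2, R(x) = 2x - 3, and match powers of x.
Initial conditions: a_0 = 1, a_1 = -1.
Setting the coefficient of each power of x to zero and solving order by order (substituting the coefficients already found):
  x^0: 2 a_2 + 2 a_1 - 3 a_0 = 0  ->  2 a_2 = -2 a_1 + 3 a_0 = 5  ->  a_2 = 5/2
  x^1: 6 a_3 + 4 a_2 - 3 a_1 + 2 a_0 = 0  ->  6 a_3 = -4 a_2 + 3 a_1 - 2 a_0 = -15  ->  a_3 = -5/2
  x^2: 12 a_4 + 6 a_3 - 3 a_2 + 2 a_1 = 0  ->  12 a_4 = -6 a_3 + 3 a_2 - 2 a_1 = 49/2  ->  a_4 = 49/24
Truncated series: y(x) = 1 - x + (5/2) x^2 - (5/2) x^3 + (49/24) x^4 + O(x^5).

a_0 = 1; a_1 = -1; a_2 = 5/2; a_3 = -5/2; a_4 = 49/24


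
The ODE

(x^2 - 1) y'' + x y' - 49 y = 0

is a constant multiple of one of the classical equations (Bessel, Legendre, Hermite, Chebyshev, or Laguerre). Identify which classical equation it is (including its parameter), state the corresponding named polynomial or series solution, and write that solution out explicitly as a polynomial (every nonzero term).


All three coefficients share the factor -1; dividing through by -1 gives  (1 - x^2) y'' - x y' + 49 y = 0.
This matches the Chebyshev equation (1 - x^2) y'' - x y' + n^2 y = 0 (note the -x y' term, not -2x y') with n^2 = 49, so n = 7; the polynomial solution is T_7(x).
With y = sum_k a_k x^k, matching x^k gives (k+2)(k+1) a_{k+2} = (k^2 - n^2) a_k = (k - 7)(k + 7) a_k. The right side vanishes at k = 7, so the series with the parity of 7 terminates at degree 7.
Standard normalization: leading coefficient of T_n is 2^(n-1), so a_7 = 2^6 = 64. Work downward with a_k = (k+1)(k+2) a_{k+2} / ((k - 7)(k + 7)):
  a_5 = (6)(7)(64) / ((5 - 7)(5 + 7)) = 2688/(-24) = -112
  a_3 = (4)(5)(-112) / ((3 - 7)(3 + 7)) = -2240/(-40) = 56
  a_1 = (2)(3)(56) / ((1 - 7)(1 + 7)) = 336/(-48) = -7
Hence T_7(x) = 64 x^7 - 112 x^5 + 56 x^3 - 7 x.

T_7(x); series = 64 x^7 - 112 x^5 + 56 x^3 - 7 x


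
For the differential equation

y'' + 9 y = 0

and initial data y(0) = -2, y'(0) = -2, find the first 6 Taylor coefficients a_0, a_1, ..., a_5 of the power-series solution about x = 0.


Ansatz: y(x) = sum_{n>=0} a_n x^n, so y'(x) = sum_{n>=1} n a_n x^(n-1) and y''(x) = sum_{n>=2} n(n-1) a_n x^(n-2).
Substitute into P(x) y'' + Q(x) y' + R(x) y = 0 with P(x) = 1, Q(x) = 0, R(x) = 9, and match powers of x.
Initial conditions: a_0 = -2, a_1 = -2.
Setting the coefficient of each power of x to zero and solving order by order (substituting the coefficients already found):
  x^0: 2 a_2 + 9 a_0 = 0  ->  2 a_2 = -9 a_0 = 18  ->  a_2 = 9
  x^1: 6 a_3 + 9 a_1 = 0  ->  6 a_3 = -9 a_1 = 18  ->  a_3 = 3
  x^2: 12 a_4 + 9 a_2 = 0  ->  12 a_4 = -9 a_2 = -81  ->  a_4 = -27/4
  x^3: 20 a_5 + 9 a_3 = 0  ->  20 a_5 = -9 a_3 = -27  ->  a_5 = -27/20
Truncated series: y(x) = -2 - 2 x + 9 x^2 + 3 x^3 - (27/4) x^4 - (27/20) x^5 + O(x^6).

a_0 = -2; a_1 = -2; a_2 = 9; a_3 = 3; a_4 = -27/4; a_5 = -27/20


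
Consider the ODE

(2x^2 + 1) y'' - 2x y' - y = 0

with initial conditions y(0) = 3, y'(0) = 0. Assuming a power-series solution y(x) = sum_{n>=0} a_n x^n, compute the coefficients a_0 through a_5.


Ansatz: y(x) = sum_{n>=0} a_n x^n, so y'(x) = sum_{n>=1} n a_n x^(n-1) and y''(x) = sum_{n>=2} n(n-1) a_n x^(n-2).
Substitute into P(x) y'' + Q(x) y' + R(x) y = 0 with P(x) = 2x^2 + 1, Q(x) = -2x, R(x) = -1, and match powers of x.
Initial conditions: a_0 = 3, a_1 = 0.
Setting the coefficient of each power of x to zero and solving order by order (substituting the coefficients already found):
  x^0: 2 a_2 - a_0 = 0  ->  2 a_2 = a_0 = 3  ->  a_2 = 3/2
  x^1: 6 a_3 - 3 a_1 = 0  ->  6 a_3 = 3 a_1 = 0  ->  a_3 = 0
  x^2: 12 a_4 - a_2 = 0  ->  12 a_4 = a_2 = 3/2  ->  a_4 = 1/8
  x^3: 20 a_5 + 5 a_3 = 0  ->  20 a_5 = -5 a_3 = 0  ->  a_5 = 0
Truncated series: y(x) = 3 + (3/2) x^2 + (1/8) x^4 + O(x^6).

a_0 = 3; a_1 = 0; a_2 = 3/2; a_3 = 0; a_4 = 1/8; a_5 = 0


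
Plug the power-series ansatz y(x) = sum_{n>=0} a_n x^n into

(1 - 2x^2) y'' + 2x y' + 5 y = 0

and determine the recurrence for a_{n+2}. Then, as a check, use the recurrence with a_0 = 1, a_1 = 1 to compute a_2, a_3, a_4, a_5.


Substitute y = sum_n a_n x^n.
(1 - 2 x^2) y'' contributes (n+2)(n+1) a_{n+2} - 2 n(n-1) a_n at x^n.
2 x y'(x) contributes 2 n a_n at x^n.
5 y(x) contributes 5 a_n at x^n.
Matching x^n: (n+2)(n+1) a_{n+2} + (-2 n(n-1) + 2 n + 5) a_n = 0.
Thus a_{n+2} = (2 n(n-1) - 2 n - 5) / ((n+1)(n+2)) * a_n.

Check with a_0 = 1, a_1 = 1 (apply the recurrence for n = 0, 1, 2, 3): a_0 = 1, a_1 = 1, a_2 = -5/2, a_3 = -7/6, a_4 = 25/24, a_5 = -7/120.

a_(n+2) = (2 n(n-1) - 2 n - 5) / ((n+1)(n+2)) * a_n; check: a_0 = 1, a_1 = 1, a_2 = -5/2, a_3 = -7/6, a_4 = 25/24, a_5 = -7/120


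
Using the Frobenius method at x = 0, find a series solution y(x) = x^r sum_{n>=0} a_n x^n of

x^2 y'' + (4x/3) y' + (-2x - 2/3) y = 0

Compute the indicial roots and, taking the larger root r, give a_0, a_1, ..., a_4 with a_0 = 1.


Write in Frobenius form y'' + (p(x)/x) y' + (q(x)/x^2) y = 0:
  p(x) = 4/3,  q(x) = -2x - 2/3.
Indicial equation: r(r-1) + (4/3) r + (-2/3) = 0 -> roots r_1 = 2/3, r_2 = -1.
Take r = r_1 = 2/3. Let y(x) = x^r sum_{n>=0} a_n x^n with a_0 = 1.
Substitute y = x^r sum a_n x^n and match x^{r+n}. The recurrence is
  D(n) a_n - 2 a_{n-1} = 0,  where D(n) = (r+n)(r+n-1) + (4/3)(r+n) + (-2/3).
  a_n = 2 / D(n) * a_{n-1}.
Since the indicial polynomial factors as (r - r_1)(r - r_2), D(n) = (r_1 + n - r_1)(r_1 + n - r_2) = n(n + 5/3).
Evaluating step by step (a_0 = 1):
  n = 1: D(1) = 1(1 + 5/3) = 8/3; numerator = 2(1) = 2; a_1 = (2)/(8/3) = 3/4
  n = 2: D(2) = 2(2 + 5/3) = 22/3; numerator = 2(3/4) = 3/2; a_2 = (3/2)/(22/3) = 9/44
  n = 3: D(3) = 3(3 + 5/3) = 14; numerator = 2(9/44) = 9/22; a_3 = (9/22)/(14) = 9/308
  n = 4: D(4) = 4(4 + 5/3) = 68/3; numerator = 2(9/308) = 9/154; a_4 = (9/154)/(68/3) = 27/10472

r = 2/3; a_0 = 1; a_1 = 3/4; a_2 = 9/44; a_3 = 9/308; a_4 = 27/10472


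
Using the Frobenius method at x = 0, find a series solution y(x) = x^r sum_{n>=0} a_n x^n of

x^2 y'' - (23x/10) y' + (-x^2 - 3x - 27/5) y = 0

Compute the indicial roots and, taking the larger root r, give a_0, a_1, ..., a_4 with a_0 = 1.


Write in Frobenius form y'' + (p(x)/x) y' + (q(x)/x^2) y = 0:
  p(x) = -23/10,  q(x) = -x^2 - 3x - 27/5.
Indicial equation: r(r-1) + (-23/10) r + (-27/5) = 0 -> roots r_1 = 9/2, r_2 = -6/5.
Take r = r_1 = 9/2. Let y(x) = x^r sum_{n>=0} a_n x^n with a_0 = 1.
Substitute y = x^r sum a_n x^n and match x^{r+n}. The recurrence is
  D(n) a_n - 3 a_{n-1} - 1 a_{n-2} = 0,  where D(n) = (r+n)(r+n-1) + (-23/10)(r+n) + (-27/5).
  a_n = [3 a_{n-1} + 1 a_{n-2}] / D(n).
Since the indicial polynomial factors as (r - r_1)(r - r_2), D(n) = (r_1 + n - r_1)(r_1 + n - r_2) = n(n + 57/10).
Evaluating step by step (a_0 = 1):
  n = 1: D(1) = 1(1 + 57/10) = 67/10; numerator = 3(1) = 3; a_1 = (3)/(67/10) = 30/67
  n = 2: D(2) = 2(2 + 57/10) = 77/5; numerator = 3(30/67) + 1(1) = 157/67; a_2 = (157/67)/(77/5) = 785/5159
  n = 3: D(3) = 3(3 + 57/10) = 261/10; numerator = 3(785/5159) + 1(30/67) = 4665/5159; a_3 = (4665/5159)/(261/10) = 15550/448833
  n = 4: D(4) = 4(4 + 57/10) = 194/5; numerator = 3(15550/448833) + 1(785/5159) = 38315/149611; a_4 = (38315/149611)/(194/5) = 1975/299222

r = 9/2; a_0 = 1; a_1 = 30/67; a_2 = 785/5159; a_3 = 15550/448833; a_4 = 1975/299222


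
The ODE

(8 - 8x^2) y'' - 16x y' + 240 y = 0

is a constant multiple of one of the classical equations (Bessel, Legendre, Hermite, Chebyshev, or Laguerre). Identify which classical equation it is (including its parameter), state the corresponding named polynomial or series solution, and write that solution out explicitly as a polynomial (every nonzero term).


All three coefficients share the factor 8; dividing through by 8 gives  (1 - x^2) y'' - 2x y' + 30 y = 0.
This matches the Legendre equation (1 - x^2) y'' - 2x y' + n(n+1) y = 0 (note the -2x y' term) with n(n+1) = 30, so n = 5; the polynomial solution is P_5(x).
With y = sum_k a_k x^k, matching x^k gives (k+2)(k+1) a_{k+2} = [k(k+1) - n(n+1)] a_k = (k - 5)(k + 6) a_k. The right side vanishes at k = 5, so the series with the parity of 5 terminates at degree 5.
Standard normalization (P_n(1) = 1): leading coefficient (2n)!/(2^n (n!)^2) = 3628800/(32*14400) = 63/8, so a_5 = 63/8. Work downward with a_k = (k+1)(k+2) a_{k+2} / ((k - 5)(k + 6)):
  a_3 = (4)(5)(63/8) / ((3 - 5)(3 + 6)) = (315/2)/(-18) = -35/4
  a_1 = (2)(3)(-35/4) / ((1 - 5)(1 + 6)) = (-105/2)/(-28) = 15/8
Hence P_5(x) = 63 x^5/8 - 35 x^3/4 + 15 x/8.

P_5(x); series = 63 x^5/8 - 35 x^3/4 + 15 x/8


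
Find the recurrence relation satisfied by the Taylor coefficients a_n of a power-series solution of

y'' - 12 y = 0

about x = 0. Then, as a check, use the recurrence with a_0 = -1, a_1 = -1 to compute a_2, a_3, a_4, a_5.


Substitute y = sum_n a_n x^n into y'' + (const) y = 0.
y''(x) = sum_{n>=0} (n+2)(n+1) a_{n+2} x^n.
The ODE becomes sum_n [(n+2)(n+1) a_{n+2} - 12 a_n] x^n = 0.
Setting each coefficient to zero gives the recurrence:
  (n+2)(n+1) a_{n+2} - 12 a_n = 0,
  a_{n+2} = 12 / ((n+1)(n+2)) a_n.

Check with a_0 = -1, a_1 = -1 (apply the recurrence for n = 0, 1, 2, 3): a_0 = -1, a_1 = -1, a_2 = -6, a_3 = -2, a_4 = -6, a_5 = -6/5.

a_{n+2} = 12/((n+1)(n+2)) * a_n; check: a_0 = -1, a_1 = -1, a_2 = -6, a_3 = -2, a_4 = -6, a_5 = -6/5


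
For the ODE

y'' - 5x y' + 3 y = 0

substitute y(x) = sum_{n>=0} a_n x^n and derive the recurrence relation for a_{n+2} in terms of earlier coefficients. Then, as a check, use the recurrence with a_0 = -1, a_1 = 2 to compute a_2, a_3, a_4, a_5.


Substitute y = sum_n a_n x^n.
y''(x) has coefficient (n+2)(n+1) a_{n+2} at x^n;
-5 x y'(x) has coefficient -5 n a_n at x^n (shift);
3 y(x) has coefficient 3 a_n at x^n.
Matching x^n: (n+2)(n+1) a_{n+2} + (-5n + 3) a_n = 0.
Thus a_{n+2} = (5n - 3) / ((n+1)(n+2)) * a_n.

Check with a_0 = -1, a_1 = 2 (apply the recurrence for n = 0, 1, 2, 3): a_0 = -1, a_1 = 2, a_2 = 3/2, a_3 = 2/3, a_4 = 7/8, a_5 = 2/5.

a_(n+2) = (5n - 3) / ((n+1)(n+2)) * a_n; check: a_0 = -1, a_1 = 2, a_2 = 3/2, a_3 = 2/3, a_4 = 7/8, a_5 = 2/5


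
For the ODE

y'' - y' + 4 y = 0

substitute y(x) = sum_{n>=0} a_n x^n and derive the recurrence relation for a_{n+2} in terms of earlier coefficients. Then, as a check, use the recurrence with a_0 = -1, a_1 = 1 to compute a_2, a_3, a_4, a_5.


Substitute y = sum_n a_n x^n.
y''(x) has coefficient (n+2)(n+1) a_{n+2} at x^n;
-y'(x) has coefficient -(n+1) a_{n+1} at x^n;
4 y(x) has coefficient 4 a_n at x^n.
Matching x^n: (n+2)(n+1) a_{n+2} - (n+1) a_{n+1} + 4 a_n = 0.
Thus a_{n+2} = [(n+1) a_{n+1} - 4 a_n] / ((n+1)(n+2)).

Check with a_0 = -1, a_1 = 1 (apply the recurrence for n = 0, 1, 2, 3): a_0 = -1, a_1 = 1, a_2 = 5/2, a_3 = 1/6, a_4 = -19/24, a_5 = -23/120.

a_(n+2) = [(n+1) a_(n+1) - 4 a_n] / ((n+1)(n+2)); check: a_0 = -1, a_1 = 1, a_2 = 5/2, a_3 = 1/6, a_4 = -19/24, a_5 = -23/120


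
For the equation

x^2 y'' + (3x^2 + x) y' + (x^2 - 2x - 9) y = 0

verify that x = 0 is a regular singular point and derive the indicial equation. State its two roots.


Divide by x^2 to reach normal form y'' + P_1(x) y' + P_2(x) y = 0 with P_1(x) = 3 + 1/x and P_2(x) = 1 - 2/x - 9/x^2.
x = 0 is a singular point because the y'-coefficient 3 + 1/x has a pole at x = 0 and the y-coefficient 1 - 2/x - 9/x^2 has a pole at x = 0.
It is a regular singular point because x P_1(x) = p(x) = 3x + 1 and x^2 P_2(x) = q(x) = x^2 - 2x - 9 are polynomials, hence analytic at x = 0.
p(0) = 1,  q(0) = -9.
Indicial equation: r(r-1) + p(0) r + q(0) = 0, i.e. r^2 + (p(0) - 1) r + q(0) = 0, i.e. r^2 - 9 = 0.
Discriminant: (0)^2 - 4(-9) = 36, so r = (0 ± 6)/2.
Solving: r_1 = 3, r_2 = -3.

indicial: r^2 - 9 = 0; roots r_1 = 3, r_2 = -3


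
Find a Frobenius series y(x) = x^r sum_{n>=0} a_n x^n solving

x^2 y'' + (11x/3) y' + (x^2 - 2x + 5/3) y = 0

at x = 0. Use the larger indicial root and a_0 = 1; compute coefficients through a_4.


Write in Frobenius form y'' + (p(x)/x) y' + (q(x)/x^2) y = 0:
  p(x) = 11/3,  q(x) = x^2 - 2x + 5/3.
Indicial equation: r(r-1) + (11/3) r + (5/3) = 0 -> roots r_1 = -1, r_2 = -5/3.
Take r = r_1 = -1. Let y(x) = x^r sum_{n>=0} a_n x^n with a_0 = 1.
Substitute y = x^r sum a_n x^n and match x^{r+n}. The recurrence is
  D(n) a_n - 2 a_{n-1} + 1 a_{n-2} = 0,  where D(n) = (r+n)(r+n-1) + (11/3)(r+n) + (5/3).
  a_n = [2 a_{n-1} - 1 a_{n-2}] / D(n).
Since the indicial polynomial factors as (r - r_1)(r - r_2), D(n) = (r_1 + n - r_1)(r_1 + n - r_2) = n(n + 2/3).
Evaluating step by step (a_0 = 1):
  n = 1: D(1) = 1(1 + 2/3) = 5/3; numerator = 2(1) = 2; a_1 = (2)/(5/3) = 6/5
  n = 2: D(2) = 2(2 + 2/3) = 16/3; numerator = 2(6/5) - 1(1) = 7/5; a_2 = (7/5)/(16/3) = 21/80
  n = 3: D(3) = 3(3 + 2/3) = 11; numerator = 2(21/80) - 1(6/5) = -27/40; a_3 = (-27/40)/(11) = -27/440
  n = 4: D(4) = 4(4 + 2/3) = 56/3; numerator = 2(-27/440) - 1(21/80) = -339/880; a_4 = (-339/880)/(56/3) = -1017/49280

r = -1; a_0 = 1; a_1 = 6/5; a_2 = 21/80; a_3 = -27/440; a_4 = -1017/49280


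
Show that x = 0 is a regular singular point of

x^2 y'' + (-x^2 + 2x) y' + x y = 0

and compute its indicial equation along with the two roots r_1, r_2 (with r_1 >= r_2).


Divide by x^2 to reach normal form y'' + P_1(x) y' + P_2(x) y = 0 with P_1(x) = -1 + 2/x and P_2(x) = 1/x.
x = 0 is a singular point because the y'-coefficient -1 + 2/x has a pole at x = 0 and the y-coefficient 1/x has a pole at x = 0.
It is a regular singular point because x P_1(x) = p(x) = 2 - x and x^2 P_2(x) = q(x) = x are polynomials, hence analytic at x = 0.
p(0) = 2,  q(0) = 0.
Indicial equation: r(r-1) + p(0) r + q(0) = 0, i.e. r^2 + (p(0) - 1) r + q(0) = 0, i.e. r^2 + 1 r = 0.
Discriminant: (1)^2 - 4(0) = 1, so r = (-1 ± 1)/2.
Solving: r_1 = 0, r_2 = -1.

indicial: r^2 + 1 r = 0; roots r_1 = 0, r_2 = -1


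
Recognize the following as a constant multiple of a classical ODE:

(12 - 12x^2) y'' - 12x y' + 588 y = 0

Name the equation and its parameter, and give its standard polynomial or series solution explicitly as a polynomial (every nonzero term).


All three coefficients share the factor 12; dividing through by 12 gives  (1 - x^2) y'' - x y' + 49 y = 0.
This matches the Chebyshev equation (1 - x^2) y'' - x y' + n^2 y = 0 (note the -x y' term, not -2x y') with n^2 = 49, so n = 7; the polynomial solution is T_7(x).
With y = sum_k a_k x^k, matching x^k gives (k+2)(k+1) a_{k+2} = (k^2 - n^2) a_k = (k - 7)(k + 7) a_k. The right side vanishes at k = 7, so the series with the parity of 7 terminates at degree 7.
Standard normalization: leading coefficient of T_n is 2^(n-1), so a_7 = 2^6 = 64. Work downward with a_k = (k+1)(k+2) a_{k+2} / ((k - 7)(k + 7)):
  a_5 = (6)(7)(64) / ((5 - 7)(5 + 7)) = 2688/(-24) = -112
  a_3 = (4)(5)(-112) / ((3 - 7)(3 + 7)) = -2240/(-40) = 56
  a_1 = (2)(3)(56) / ((1 - 7)(1 + 7)) = 336/(-48) = -7
Hence T_7(x) = 64 x^7 - 112 x^5 + 56 x^3 - 7 x.

T_7(x); series = 64 x^7 - 112 x^5 + 56 x^3 - 7 x


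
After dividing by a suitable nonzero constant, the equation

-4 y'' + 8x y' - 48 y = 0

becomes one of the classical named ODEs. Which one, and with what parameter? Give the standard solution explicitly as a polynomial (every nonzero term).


All three coefficients share the factor -4; dividing through by -4 gives  y'' - 2x y' + 12 y = 0.
This matches the Hermite equation y'' - 2x y' + 2n y = 0 with 2n = 12, so n = 6; the polynomial solution is H_6(x).
With y = sum_k a_k x^k, matching x^k gives (k+2)(k+1) a_{k+2} = 2(k - n) a_k = 2(k - 6) a_k. The right side vanishes at k = 6, so the series with the parity of 6 terminates at degree 6.
Standard normalization: leading coefficient of H_n is 2^n, so a_6 = 2^6 = 64. Work downward with a_k = (k+1)(k+2) a_{k+2} / (2(k - n)):
  a_4 = (5)(6)(64) / (2(4 - 6)) = 1920/(-4) = -480
  a_2 = (3)(4)(-480) / (2(2 - 6)) = -5760/(-8) = 720
  a_0 = (1)(2)(720) / (2(0 - 6)) = 1440/(-12) = -120
Hence H_6(x) = 64 x^6 - 480 x^4 + 720 x^2 - 120.

H_6(x); series = 64 x^6 - 480 x^4 + 720 x^2 - 120


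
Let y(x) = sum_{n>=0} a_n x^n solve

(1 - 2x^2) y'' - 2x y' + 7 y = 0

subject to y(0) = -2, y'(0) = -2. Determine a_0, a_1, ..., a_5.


Ansatz: y(x) = sum_{n>=0} a_n x^n, so y'(x) = sum_{n>=1} n a_n x^(n-1) and y''(x) = sum_{n>=2} n(n-1) a_n x^(n-2).
Substitute into P(x) y'' + Q(x) y' + R(x) y = 0 with P(x) = 1 - 2x^2, Q(x) = -2x, R(x) = 7, and match powers of x.
Initial conditions: a_0 = -2, a_1 = -2.
Setting the coefficient of each power of x to zero and solving order by order (substituting the coefficients already found):
  x^0: 2 a_2 + 7 a_0 = 0  ->  2 a_2 = -7 a_0 = 14  ->  a_2 = 7
  x^1: 6 a_3 + 5 a_1 = 0  ->  6 a_3 = -5 a_1 = 10  ->  a_3 = 5/3
  x^2: 12 a_4 - a_2 = 0  ->  12 a_4 = a_2 = 7  ->  a_4 = 7/12
  x^3: 20 a_5 - 11 a_3 = 0  ->  20 a_5 = 11 a_3 = 55/3  ->  a_5 = 11/12
Truncated series: y(x) = -2 - 2 x + 7 x^2 + (5/3) x^3 + (7/12) x^4 + (11/12) x^5 + O(x^6).

a_0 = -2; a_1 = -2; a_2 = 7; a_3 = 5/3; a_4 = 7/12; a_5 = 11/12


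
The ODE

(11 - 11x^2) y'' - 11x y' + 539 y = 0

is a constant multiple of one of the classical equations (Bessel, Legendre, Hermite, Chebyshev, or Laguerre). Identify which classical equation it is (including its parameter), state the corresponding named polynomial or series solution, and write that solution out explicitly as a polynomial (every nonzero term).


All three coefficients share the factor 11; dividing through by 11 gives  (1 - x^2) y'' - x y' + 49 y = 0.
This matches the Chebyshev equation (1 - x^2) y'' - x y' + n^2 y = 0 (note the -x y' term, not -2x y') with n^2 = 49, so n = 7; the polynomial solution is T_7(x).
With y = sum_k a_k x^k, matching x^k gives (k+2)(k+1) a_{k+2} = (k^2 - n^2) a_k = (k - 7)(k + 7) a_k. The right side vanishes at k = 7, so the series with the parity of 7 terminates at degree 7.
Standard normalization: leading coefficient of T_n is 2^(n-1), so a_7 = 2^6 = 64. Work downward with a_k = (k+1)(k+2) a_{k+2} / ((k - 7)(k + 7)):
  a_5 = (6)(7)(64) / ((5 - 7)(5 + 7)) = 2688/(-24) = -112
  a_3 = (4)(5)(-112) / ((3 - 7)(3 + 7)) = -2240/(-40) = 56
  a_1 = (2)(3)(56) / ((1 - 7)(1 + 7)) = 336/(-48) = -7
Hence T_7(x) = 64 x^7 - 112 x^5 + 56 x^3 - 7 x.

T_7(x); series = 64 x^7 - 112 x^5 + 56 x^3 - 7 x


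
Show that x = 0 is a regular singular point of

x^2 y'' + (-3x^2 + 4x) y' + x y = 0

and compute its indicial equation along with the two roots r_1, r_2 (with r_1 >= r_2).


Divide by x^2 to reach normal form y'' + P_1(x) y' + P_2(x) y = 0 with P_1(x) = -3 + 4/x and P_2(x) = 1/x.
x = 0 is a singular point because the y'-coefficient -3 + 4/x has a pole at x = 0 and the y-coefficient 1/x has a pole at x = 0.
It is a regular singular point because x P_1(x) = p(x) = 4 - 3x and x^2 P_2(x) = q(x) = x are polynomials, hence analytic at x = 0.
p(0) = 4,  q(0) = 0.
Indicial equation: r(r-1) + p(0) r + q(0) = 0, i.e. r^2 + (p(0) - 1) r + q(0) = 0, i.e. r^2 + 3 r = 0.
Discriminant: (3)^2 - 4(0) = 9, so r = (-3 ± 3)/2.
Solving: r_1 = 0, r_2 = -3.

indicial: r^2 + 3 r = 0; roots r_1 = 0, r_2 = -3


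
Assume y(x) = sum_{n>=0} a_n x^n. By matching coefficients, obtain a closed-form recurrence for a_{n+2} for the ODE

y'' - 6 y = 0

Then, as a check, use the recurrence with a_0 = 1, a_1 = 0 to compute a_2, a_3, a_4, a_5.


Substitute y = sum_n a_n x^n into y'' + (const) y = 0.
y''(x) = sum_{n>=0} (n+2)(n+1) a_{n+2} x^n.
The ODE becomes sum_n [(n+2)(n+1) a_{n+2} - 6 a_n] x^n = 0.
Setting each coefficient to zero gives the recurrence:
  (n+2)(n+1) a_{n+2} - 6 a_n = 0,
  a_{n+2} = 6 / ((n+1)(n+2)) a_n.

Check with a_0 = 1, a_1 = 0 (apply the recurrence for n = 0, 1, 2, 3): a_0 = 1, a_1 = 0, a_2 = 3, a_3 = 0, a_4 = 3/2, a_5 = 0.

a_{n+2} = 6/((n+1)(n+2)) * a_n; check: a_0 = 1, a_1 = 0, a_2 = 3, a_3 = 0, a_4 = 3/2, a_5 = 0


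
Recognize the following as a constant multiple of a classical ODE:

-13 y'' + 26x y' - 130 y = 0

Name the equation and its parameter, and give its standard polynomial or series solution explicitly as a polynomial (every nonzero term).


All three coefficients share the factor -13; dividing through by -13 gives  y'' - 2x y' + 10 y = 0.
This matches the Hermite equation y'' - 2x y' + 2n y = 0 with 2n = 10, so n = 5; the polynomial solution is H_5(x).
With y = sum_k a_k x^k, matching x^k gives (k+2)(k+1) a_{k+2} = 2(k - n) a_k = 2(k - 5) a_k. The right side vanishes at k = 5, so the series with the parity of 5 terminates at degree 5.
Standard normalization: leading coefficient of H_n is 2^n, so a_5 = 2^5 = 32. Work downward with a_k = (k+1)(k+2) a_{k+2} / (2(k - n)):
  a_3 = (4)(5)(32) / (2(3 - 5)) = 640/(-4) = -160
  a_1 = (2)(3)(-160) / (2(1 - 5)) = -960/(-8) = 120
Hence H_5(x) = 32 x^5 - 160 x^3 + 120 x.

H_5(x); series = 32 x^5 - 160 x^3 + 120 x


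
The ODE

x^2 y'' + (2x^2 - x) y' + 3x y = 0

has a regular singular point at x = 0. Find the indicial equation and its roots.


Divide by x^2 to reach normal form y'' + P_1(x) y' + P_2(x) y = 0 with P_1(x) = 2 - 1/x and P_2(x) = 3/x.
x = 0 is a singular point because the y'-coefficient 2 - 1/x has a pole at x = 0 and the y-coefficient 3/x has a pole at x = 0.
It is a regular singular point because x P_1(x) = p(x) = 2x - 1 and x^2 P_2(x) = q(x) = 3x are polynomials, hence analytic at x = 0.
p(0) = -1,  q(0) = 0.
Indicial equation: r(r-1) + p(0) r + q(0) = 0, i.e. r^2 + (p(0) - 1) r + q(0) = 0, i.e. r^2 - 2 r = 0.
Discriminant: (-2)^2 - 4(0) = 4, so r = (2 ± 2)/2.
Solving: r_1 = 2, r_2 = 0.

indicial: r^2 - 2 r = 0; roots r_1 = 2, r_2 = 0


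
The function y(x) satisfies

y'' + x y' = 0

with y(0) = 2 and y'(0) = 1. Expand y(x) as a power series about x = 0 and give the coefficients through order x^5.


Ansatz: y(x) = sum_{n>=0} a_n x^n, so y'(x) = sum_{n>=1} n a_n x^(n-1) and y''(x) = sum_{n>=2} n(n-1) a_n x^(n-2).
Substitute into P(x) y'' + Q(x) y' + R(x) y = 0 with P(x) = 1, Q(x) = x, R(x) = 0, and match powers of x.
Initial conditions: a_0 = 2, a_1 = 1.
Setting the coefficient of each power of x to zero and solving order by order (substituting the coefficients already found):
  x^0: 2 a_2 = 0  ->  a_2 = 0
  x^1: 6 a_3 + a_1 = 0  ->  6 a_3 = -a_1 = -1  ->  a_3 = -1/6
  x^2: 12 a_4 + 2 a_2 = 0  ->  12 a_4 = -2 a_2 = 0  ->  a_4 = 0
  x^3: 20 a_5 + 3 a_3 = 0  ->  20 a_5 = -3 a_3 = 1/2  ->  a_5 = 1/40
Truncated series: y(x) = 2 + x - (1/6) x^3 + (1/40) x^5 + O(x^6).

a_0 = 2; a_1 = 1; a_2 = 0; a_3 = -1/6; a_4 = 0; a_5 = 1/40


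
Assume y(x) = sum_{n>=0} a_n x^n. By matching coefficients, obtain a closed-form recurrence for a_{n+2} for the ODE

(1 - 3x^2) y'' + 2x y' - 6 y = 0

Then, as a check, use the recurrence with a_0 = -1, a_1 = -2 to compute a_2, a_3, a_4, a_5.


Substitute y = sum_n a_n x^n.
(1 - 3 x^2) y'' contributes (n+2)(n+1) a_{n+2} - 3 n(n-1) a_n at x^n.
2 x y'(x) contributes 2 n a_n at x^n.
-6 y(x) contributes -6 a_n at x^n.
Matching x^n: (n+2)(n+1) a_{n+2} + (-3 n(n-1) + 2 n - 6) a_n = 0.
Thus a_{n+2} = (3 n(n-1) - 2 n + 6) / ((n+1)(n+2)) * a_n.

Check with a_0 = -1, a_1 = -2 (apply the recurrence for n = 0, 1, 2, 3): a_0 = -1, a_1 = -2, a_2 = -3, a_3 = -4/3, a_4 = -2, a_5 = -6/5.

a_(n+2) = (3 n(n-1) - 2 n + 6) / ((n+1)(n+2)) * a_n; check: a_0 = -1, a_1 = -2, a_2 = -3, a_3 = -4/3, a_4 = -2, a_5 = -6/5


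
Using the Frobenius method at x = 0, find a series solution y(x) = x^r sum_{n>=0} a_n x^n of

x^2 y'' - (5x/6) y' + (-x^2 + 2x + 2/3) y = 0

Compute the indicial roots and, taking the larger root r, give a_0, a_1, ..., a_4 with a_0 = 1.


Write in Frobenius form y'' + (p(x)/x) y' + (q(x)/x^2) y = 0:
  p(x) = -5/6,  q(x) = -x^2 + 2x + 2/3.
Indicial equation: r(r-1) + (-5/6) r + (2/3) = 0 -> roots r_1 = 4/3, r_2 = 1/2.
Take r = r_1 = 4/3. Let y(x) = x^r sum_{n>=0} a_n x^n with a_0 = 1.
Substitute y = x^r sum a_n x^n and match x^{r+n}. The recurrence is
  D(n) a_n + 2 a_{n-1} - 1 a_{n-2} = 0,  where D(n) = (r+n)(r+n-1) + (-5/6)(r+n) + (2/3).
  a_n = [-2 a_{n-1} + 1 a_{n-2}] / D(n).
Since the indicial polynomial factors as (r - r_1)(r - r_2), D(n) = (r_1 + n - r_1)(r_1 + n - r_2) = n(n + 5/6).
Evaluating step by step (a_0 = 1):
  n = 1: D(1) = 1(1 + 5/6) = 11/6; numerator = -2(1) = -2; a_1 = (-2)/(11/6) = -12/11
  n = 2: D(2) = 2(2 + 5/6) = 17/3; numerator = -2(-12/11) + 1(1) = 35/11; a_2 = (35/11)/(17/3) = 105/187
  n = 3: D(3) = 3(3 + 5/6) = 23/2; numerator = -2(105/187) + 1(-12/11) = -414/187; a_3 = (-414/187)/(23/2) = -36/187
  n = 4: D(4) = 4(4 + 5/6) = 58/3; numerator = -2(-36/187) + 1(105/187) = 177/187; a_4 = (177/187)/(58/3) = 531/10846

r = 4/3; a_0 = 1; a_1 = -12/11; a_2 = 105/187; a_3 = -36/187; a_4 = 531/10846


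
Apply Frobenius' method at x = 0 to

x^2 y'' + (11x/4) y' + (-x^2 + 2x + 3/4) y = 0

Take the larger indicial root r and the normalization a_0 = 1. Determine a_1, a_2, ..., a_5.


Write in Frobenius form y'' + (p(x)/x) y' + (q(x)/x^2) y = 0:
  p(x) = 11/4,  q(x) = -x^2 + 2x + 3/4.
Indicial equation: r(r-1) + (11/4) r + (3/4) = 0 -> roots r_1 = -3/4, r_2 = -1.
Take r = r_1 = -3/4. Let y(x) = x^r sum_{n>=0} a_n x^n with a_0 = 1.
Substitute y = x^r sum a_n x^n and match x^{r+n}. The recurrence is
  D(n) a_n + 2 a_{n-1} - 1 a_{n-2} = 0,  where D(n) = (r+n)(r+n-1) + (11/4)(r+n) + (3/4).
  a_n = [-2 a_{n-1} + 1 a_{n-2}] / D(n).
Since the indicial polynomial factors as (r - r_1)(r - r_2), D(n) = (r_1 + n - r_1)(r_1 + n - r_2) = n(n + 1/4).
Evaluating step by step (a_0 = 1):
  n = 1: D(1) = 1(1 + 1/4) = 5/4; numerator = -2(1) = -2; a_1 = (-2)/(5/4) = -8/5
  n = 2: D(2) = 2(2 + 1/4) = 9/2; numerator = -2(-8/5) + 1(1) = 21/5; a_2 = (21/5)/(9/2) = 14/15
  n = 3: D(3) = 3(3 + 1/4) = 39/4; numerator = -2(14/15) + 1(-8/5) = -52/15; a_3 = (-52/15)/(39/4) = -16/45
  n = 4: D(4) = 4(4 + 1/4) = 17; numerator = -2(-16/45) + 1(14/15) = 74/45; a_4 = (74/45)/(17) = 74/765
  n = 5: D(5) = 5(5 + 1/4) = 105/4; numerator = -2(74/765) + 1(-16/45) = -28/51; a_5 = (-28/51)/(105/4) = -16/765

r = -3/4; a_0 = 1; a_1 = -8/5; a_2 = 14/15; a_3 = -16/45; a_4 = 74/765; a_5 = -16/765


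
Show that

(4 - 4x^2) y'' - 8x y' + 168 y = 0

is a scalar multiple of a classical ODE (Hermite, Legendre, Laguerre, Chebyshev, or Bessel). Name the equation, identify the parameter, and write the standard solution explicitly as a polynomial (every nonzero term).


All three coefficients share the factor 4; dividing through by 4 gives  (1 - x^2) y'' - 2x y' + 42 y = 0.
This matches the Legendre equation (1 - x^2) y'' - 2x y' + n(n+1) y = 0 (note the -2x y' term) with n(n+1) = 42, so n = 6; the polynomial solution is P_6(x).
With y = sum_k a_k x^k, matching x^k gives (k+2)(k+1) a_{k+2} = [k(k+1) - n(n+1)] a_k = (k - 6)(k + 7) a_k. The right side vanishes at k = 6, so the series with the parity of 6 terminates at degree 6.
Standard normalization (P_n(1) = 1): leading coefficient (2n)!/(2^n (n!)^2) = 479001600/(64*518400) = 231/16, so a_6 = 231/16. Work downward with a_k = (k+1)(k+2) a_{k+2} / ((k - 6)(k + 7)):
  a_4 = (5)(6)(231/16) / ((4 - 6)(4 + 7)) = (3465/8)/(-22) = -315/16
  a_2 = (3)(4)(-315/16) / ((2 - 6)(2 + 7)) = (-945/4)/(-36) = 105/16
  a_0 = (1)(2)(105/16) / ((0 - 6)(0 + 7)) = (105/8)/(-42) = -5/16
Hence P_6(x) = 231 x^6/16 - 315 x^4/16 + 105 x^2/16 - 5/16.

P_6(x); series = 231 x^6/16 - 315 x^4/16 + 105 x^2/16 - 5/16


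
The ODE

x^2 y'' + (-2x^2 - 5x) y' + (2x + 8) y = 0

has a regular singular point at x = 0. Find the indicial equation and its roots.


Divide by x^2 to reach normal form y'' + P_1(x) y' + P_2(x) y = 0 with P_1(x) = -2 - 5/x and P_2(x) = 2/x + 8/x^2.
x = 0 is a singular point because the y'-coefficient -2 - 5/x has a pole at x = 0 and the y-coefficient 2/x + 8/x^2 has a pole at x = 0.
It is a regular singular point because x P_1(x) = p(x) = -2x - 5 and x^2 P_2(x) = q(x) = 2x + 8 are polynomials, hence analytic at x = 0.
p(0) = -5,  q(0) = 8.
Indicial equation: r(r-1) + p(0) r + q(0) = 0, i.e. r^2 + (p(0) - 1) r + q(0) = 0, i.e. r^2 - 6 r + 8 = 0.
Discriminant: (-6)^2 - 4(8) = 4, so r = (6 ± 2)/2.
Solving: r_1 = 4, r_2 = 2.

indicial: r^2 - 6 r + 8 = 0; roots r_1 = 4, r_2 = 2


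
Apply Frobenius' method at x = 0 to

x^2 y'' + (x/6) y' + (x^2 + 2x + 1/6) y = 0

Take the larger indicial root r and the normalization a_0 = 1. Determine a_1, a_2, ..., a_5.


Write in Frobenius form y'' + (p(x)/x) y' + (q(x)/x^2) y = 0:
  p(x) = 1/6,  q(x) = x^2 + 2x + 1/6.
Indicial equation: r(r-1) + (1/6) r + (1/6) = 0 -> roots r_1 = 1/2, r_2 = 1/3.
Take r = r_1 = 1/2. Let y(x) = x^r sum_{n>=0} a_n x^n with a_0 = 1.
Substitute y = x^r sum a_n x^n and match x^{r+n}. The recurrence is
  D(n) a_n + 2 a_{n-1} + 1 a_{n-2} = 0,  where D(n) = (r+n)(r+n-1) + (1/6)(r+n) + (1/6).
  a_n = [-2 a_{n-1} - 1 a_{n-2}] / D(n).
Since the indicial polynomial factors as (r - r_1)(r - r_2), D(n) = (r_1 + n - r_1)(r_1 + n - r_2) = n(n + 1/6).
Evaluating step by step (a_0 = 1):
  n = 1: D(1) = 1(1 + 1/6) = 7/6; numerator = -2(1) = -2; a_1 = (-2)/(7/6) = -12/7
  n = 2: D(2) = 2(2 + 1/6) = 13/3; numerator = -2(-12/7) - 1(1) = 17/7; a_2 = (17/7)/(13/3) = 51/91
  n = 3: D(3) = 3(3 + 1/6) = 19/2; numerator = -2(51/91) - 1(-12/7) = 54/91; a_3 = (54/91)/(19/2) = 108/1729
  n = 4: D(4) = 4(4 + 1/6) = 50/3; numerator = -2(108/1729) - 1(51/91) = -1185/1729; a_4 = (-1185/1729)/(50/3) = -711/17290
  n = 5: D(5) = 5(5 + 1/6) = 155/6; numerator = -2(-711/17290) - 1(108/1729) = 9/455; a_5 = (9/455)/(155/6) = 54/70525

r = 1/2; a_0 = 1; a_1 = -12/7; a_2 = 51/91; a_3 = 108/1729; a_4 = -711/17290; a_5 = 54/70525


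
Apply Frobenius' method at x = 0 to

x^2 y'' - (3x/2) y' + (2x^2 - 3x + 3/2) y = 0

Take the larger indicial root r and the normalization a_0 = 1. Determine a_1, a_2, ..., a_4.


Write in Frobenius form y'' + (p(x)/x) y' + (q(x)/x^2) y = 0:
  p(x) = -3/2,  q(x) = 2x^2 - 3x + 3/2.
Indicial equation: r(r-1) + (-3/2) r + (3/2) = 0 -> roots r_1 = 3/2, r_2 = 1.
Take r = r_1 = 3/2. Let y(x) = x^r sum_{n>=0} a_n x^n with a_0 = 1.
Substitute y = x^r sum a_n x^n and match x^{r+n}. The recurrence is
  D(n) a_n - 3 a_{n-1} + 2 a_{n-2} = 0,  where D(n) = (r+n)(r+n-1) + (-3/2)(r+n) + (3/2).
  a_n = [3 a_{n-1} - 2 a_{n-2}] / D(n).
Since the indicial polynomial factors as (r - r_1)(r - r_2), D(n) = (r_1 + n - r_1)(r_1 + n - r_2) = n(n + 1/2).
Evaluating step by step (a_0 = 1):
  n = 1: D(1) = 1(1 + 1/2) = 3/2; numerator = 3(1) = 3; a_1 = (3)/(3/2) = 2
  n = 2: D(2) = 2(2 + 1/2) = 5; numerator = 3(2) - 2(1) = 4; a_2 = (4)/(5) = 4/5
  n = 3: D(3) = 3(3 + 1/2) = 21/2; numerator = 3(4/5) - 2(2) = -8/5; a_3 = (-8/5)/(21/2) = -16/105
  n = 4: D(4) = 4(4 + 1/2) = 18; numerator = 3(-16/105) - 2(4/5) = -72/35; a_4 = (-72/35)/(18) = -4/35

r = 3/2; a_0 = 1; a_1 = 2; a_2 = 4/5; a_3 = -16/105; a_4 = -4/35


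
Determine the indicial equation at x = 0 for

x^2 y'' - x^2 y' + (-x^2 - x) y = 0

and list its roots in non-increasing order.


Divide by x^2 to reach normal form y'' + P_1(x) y' + P_2(x) y = 0 with P_1(x) = -1 and P_2(x) = -1 - 1/x.
x = 0 is a singular point because the y-coefficient -1 - 1/x has a pole at x = 0.
It is a regular singular point because x P_1(x) = p(x) = -x and x^2 P_2(x) = q(x) = -x^2 - x are polynomials, hence analytic at x = 0.
p(0) = 0,  q(0) = 0.
Indicial equation: r(r-1) + p(0) r + q(0) = 0, i.e. r^2 + (p(0) - 1) r + q(0) = 0, i.e. r^2 - 1 r = 0.
Discriminant: (-1)^2 - 4(0) = 1, so r = (1 ± 1)/2.
Solving: r_1 = 1, r_2 = 0.

indicial: r^2 - 1 r = 0; roots r_1 = 1, r_2 = 0


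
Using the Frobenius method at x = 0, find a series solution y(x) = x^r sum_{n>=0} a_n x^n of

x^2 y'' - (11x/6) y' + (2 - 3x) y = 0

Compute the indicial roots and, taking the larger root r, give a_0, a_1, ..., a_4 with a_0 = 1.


Write in Frobenius form y'' + (p(x)/x) y' + (q(x)/x^2) y = 0:
  p(x) = -11/6,  q(x) = 2 - 3x.
Indicial equation: r(r-1) + (-11/6) r + (2) = 0 -> roots r_1 = 3/2, r_2 = 4/3.
Take r = r_1 = 3/2. Let y(x) = x^r sum_{n>=0} a_n x^n with a_0 = 1.
Substitute y = x^r sum a_n x^n and match x^{r+n}. The recurrence is
  D(n) a_n - 3 a_{n-1} = 0,  where D(n) = (r+n)(r+n-1) + (-11/6)(r+n) + (2).
  a_n = 3 / D(n) * a_{n-1}.
Since the indicial polynomial factors as (r - r_1)(r - r_2), D(n) = (r_1 + n - r_1)(r_1 + n - r_2) = n(n + 1/6).
Evaluating step by step (a_0 = 1):
  n = 1: D(1) = 1(1 + 1/6) = 7/6; numerator = 3(1) = 3; a_1 = (3)/(7/6) = 18/7
  n = 2: D(2) = 2(2 + 1/6) = 13/3; numerator = 3(18/7) = 54/7; a_2 = (54/7)/(13/3) = 162/91
  n = 3: D(3) = 3(3 + 1/6) = 19/2; numerator = 3(162/91) = 486/91; a_3 = (486/91)/(19/2) = 972/1729
  n = 4: D(4) = 4(4 + 1/6) = 50/3; numerator = 3(972/1729) = 2916/1729; a_4 = (2916/1729)/(50/3) = 4374/43225

r = 3/2; a_0 = 1; a_1 = 18/7; a_2 = 162/91; a_3 = 972/1729; a_4 = 4374/43225


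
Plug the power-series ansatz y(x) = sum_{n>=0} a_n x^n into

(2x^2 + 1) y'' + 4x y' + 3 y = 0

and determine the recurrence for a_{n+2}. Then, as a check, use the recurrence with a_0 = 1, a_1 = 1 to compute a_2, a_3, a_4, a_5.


Substitute y = sum_n a_n x^n.
(1 + 2 x^2) y'' contributes (n+2)(n+1) a_{n+2} + 2 n(n-1) a_n at x^n.
4 x y'(x) contributes 4 n a_n at x^n.
3 y(x) contributes 3 a_n at x^n.
Matching x^n: (n+2)(n+1) a_{n+2} + (2 n(n-1) + 4 n + 3) a_n = 0.
Thus a_{n+2} = (-2 n(n-1) - 4 n - 3) / ((n+1)(n+2)) * a_n.

Check with a_0 = 1, a_1 = 1 (apply the recurrence for n = 0, 1, 2, 3): a_0 = 1, a_1 = 1, a_2 = -3/2, a_3 = -7/6, a_4 = 15/8, a_5 = 63/40.

a_(n+2) = (-2 n(n-1) - 4 n - 3) / ((n+1)(n+2)) * a_n; check: a_0 = 1, a_1 = 1, a_2 = -3/2, a_3 = -7/6, a_4 = 15/8, a_5 = 63/40


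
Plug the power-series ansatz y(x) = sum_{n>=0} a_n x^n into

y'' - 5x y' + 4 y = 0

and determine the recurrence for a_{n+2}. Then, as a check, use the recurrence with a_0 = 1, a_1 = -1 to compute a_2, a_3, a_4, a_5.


Substitute y = sum_n a_n x^n.
y''(x) has coefficient (n+2)(n+1) a_{n+2} at x^n;
-5 x y'(x) has coefficient -5 n a_n at x^n (shift);
4 y(x) has coefficient 4 a_n at x^n.
Matching x^n: (n+2)(n+1) a_{n+2} + (-5n + 4) a_n = 0.
Thus a_{n+2} = (5n - 4) / ((n+1)(n+2)) * a_n.

Check with a_0 = 1, a_1 = -1 (apply the recurrence for n = 0, 1, 2, 3): a_0 = 1, a_1 = -1, a_2 = -2, a_3 = -1/6, a_4 = -1, a_5 = -11/120.

a_(n+2) = (5n - 4) / ((n+1)(n+2)) * a_n; check: a_0 = 1, a_1 = -1, a_2 = -2, a_3 = -1/6, a_4 = -1, a_5 = -11/120
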